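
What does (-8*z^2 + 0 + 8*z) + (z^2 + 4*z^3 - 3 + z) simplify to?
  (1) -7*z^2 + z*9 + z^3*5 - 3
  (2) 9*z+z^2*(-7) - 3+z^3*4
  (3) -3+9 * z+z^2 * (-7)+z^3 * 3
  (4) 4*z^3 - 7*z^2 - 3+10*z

Adding the polynomials and combining like terms:
(-8*z^2 + 0 + 8*z) + (z^2 + 4*z^3 - 3 + z)
= 9*z+z^2*(-7) - 3+z^3*4
2) 9*z+z^2*(-7) - 3+z^3*4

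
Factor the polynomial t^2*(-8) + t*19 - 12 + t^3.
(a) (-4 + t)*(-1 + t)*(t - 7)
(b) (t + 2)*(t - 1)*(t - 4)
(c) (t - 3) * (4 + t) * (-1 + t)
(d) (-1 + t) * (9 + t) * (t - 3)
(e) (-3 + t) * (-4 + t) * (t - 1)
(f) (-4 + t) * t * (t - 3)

We need to factor t^2*(-8) + t*19 - 12 + t^3.
The factored form is (-3 + t) * (-4 + t) * (t - 1).
e) (-3 + t) * (-4 + t) * (t - 1)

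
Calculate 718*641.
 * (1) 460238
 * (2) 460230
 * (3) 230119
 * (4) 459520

718 * 641 = 460238
1) 460238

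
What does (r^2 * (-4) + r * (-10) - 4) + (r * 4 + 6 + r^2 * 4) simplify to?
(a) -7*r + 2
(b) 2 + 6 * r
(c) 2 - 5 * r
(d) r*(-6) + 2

Adding the polynomials and combining like terms:
(r^2*(-4) + r*(-10) - 4) + (r*4 + 6 + r^2*4)
= r*(-6) + 2
d) r*(-6) + 2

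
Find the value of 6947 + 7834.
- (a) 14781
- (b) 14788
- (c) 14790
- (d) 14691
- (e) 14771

6947 + 7834 = 14781
a) 14781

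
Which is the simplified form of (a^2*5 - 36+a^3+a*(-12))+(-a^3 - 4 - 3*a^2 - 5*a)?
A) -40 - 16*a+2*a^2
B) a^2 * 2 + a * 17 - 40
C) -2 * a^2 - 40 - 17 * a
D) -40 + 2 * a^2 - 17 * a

Adding the polynomials and combining like terms:
(a^2*5 - 36 + a^3 + a*(-12)) + (-a^3 - 4 - 3*a^2 - 5*a)
= -40 + 2 * a^2 - 17 * a
D) -40 + 2 * a^2 - 17 * a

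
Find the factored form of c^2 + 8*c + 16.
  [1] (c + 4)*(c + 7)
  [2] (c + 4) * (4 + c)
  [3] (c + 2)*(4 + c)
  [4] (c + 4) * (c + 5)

We need to factor c^2 + 8*c + 16.
The factored form is (c + 4) * (4 + c).
2) (c + 4) * (4 + c)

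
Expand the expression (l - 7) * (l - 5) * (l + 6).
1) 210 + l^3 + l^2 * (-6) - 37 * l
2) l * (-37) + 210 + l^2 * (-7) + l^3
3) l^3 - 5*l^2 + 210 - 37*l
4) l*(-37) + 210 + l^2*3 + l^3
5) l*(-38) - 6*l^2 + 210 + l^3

Expanding (l - 7) * (l - 5) * (l + 6):
= 210 + l^3 + l^2 * (-6) - 37 * l
1) 210 + l^3 + l^2 * (-6) - 37 * l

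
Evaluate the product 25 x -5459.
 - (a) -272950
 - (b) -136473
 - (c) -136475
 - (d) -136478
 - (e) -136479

25 * -5459 = -136475
c) -136475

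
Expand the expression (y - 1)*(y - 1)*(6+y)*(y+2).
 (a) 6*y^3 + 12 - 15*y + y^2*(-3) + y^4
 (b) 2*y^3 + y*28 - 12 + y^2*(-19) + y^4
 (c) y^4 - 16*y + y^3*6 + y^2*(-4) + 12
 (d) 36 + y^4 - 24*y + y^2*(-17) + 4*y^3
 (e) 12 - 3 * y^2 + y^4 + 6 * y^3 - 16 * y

Expanding (y - 1)*(y - 1)*(6+y)*(y+2):
= 12 - 3 * y^2 + y^4 + 6 * y^3 - 16 * y
e) 12 - 3 * y^2 + y^4 + 6 * y^3 - 16 * y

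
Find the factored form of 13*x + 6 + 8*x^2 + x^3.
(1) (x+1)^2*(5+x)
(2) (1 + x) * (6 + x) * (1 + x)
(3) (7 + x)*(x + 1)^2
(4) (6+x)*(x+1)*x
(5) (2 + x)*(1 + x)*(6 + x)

We need to factor 13*x + 6 + 8*x^2 + x^3.
The factored form is (1 + x) * (6 + x) * (1 + x).
2) (1 + x) * (6 + x) * (1 + x)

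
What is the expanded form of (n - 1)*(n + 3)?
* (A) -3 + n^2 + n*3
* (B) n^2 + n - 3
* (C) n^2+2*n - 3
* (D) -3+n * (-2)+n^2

Expanding (n - 1)*(n + 3):
= n^2+2*n - 3
C) n^2+2*n - 3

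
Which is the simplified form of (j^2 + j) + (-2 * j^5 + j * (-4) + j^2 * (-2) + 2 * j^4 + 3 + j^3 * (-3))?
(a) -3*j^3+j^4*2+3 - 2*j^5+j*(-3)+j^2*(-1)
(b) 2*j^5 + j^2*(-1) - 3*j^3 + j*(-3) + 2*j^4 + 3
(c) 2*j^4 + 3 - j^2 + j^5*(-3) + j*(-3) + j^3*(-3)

Adding the polynomials and combining like terms:
(j^2 + j) + (-2*j^5 + j*(-4) + j^2*(-2) + 2*j^4 + 3 + j^3*(-3))
= -3*j^3+j^4*2+3 - 2*j^5+j*(-3)+j^2*(-1)
a) -3*j^3+j^4*2+3 - 2*j^5+j*(-3)+j^2*(-1)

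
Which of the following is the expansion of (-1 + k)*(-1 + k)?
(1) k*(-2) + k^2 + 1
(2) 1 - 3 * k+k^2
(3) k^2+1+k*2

Expanding (-1 + k)*(-1 + k):
= k*(-2) + k^2 + 1
1) k*(-2) + k^2 + 1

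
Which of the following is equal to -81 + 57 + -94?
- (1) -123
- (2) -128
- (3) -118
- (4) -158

First: -81 + 57 = -24
Then: -24 + -94 = -118
3) -118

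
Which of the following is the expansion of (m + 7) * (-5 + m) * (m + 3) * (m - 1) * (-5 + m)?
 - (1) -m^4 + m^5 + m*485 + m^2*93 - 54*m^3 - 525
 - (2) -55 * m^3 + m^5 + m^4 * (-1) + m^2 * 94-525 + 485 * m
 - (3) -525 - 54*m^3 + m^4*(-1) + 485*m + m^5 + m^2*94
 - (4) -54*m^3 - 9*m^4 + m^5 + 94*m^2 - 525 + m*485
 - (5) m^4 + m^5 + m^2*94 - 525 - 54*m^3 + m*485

Expanding (m + 7) * (-5 + m) * (m + 3) * (m - 1) * (-5 + m):
= -525 - 54*m^3 + m^4*(-1) + 485*m + m^5 + m^2*94
3) -525 - 54*m^3 + m^4*(-1) + 485*m + m^5 + m^2*94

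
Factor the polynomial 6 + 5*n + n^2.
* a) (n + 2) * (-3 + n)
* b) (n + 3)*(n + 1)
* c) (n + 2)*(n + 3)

We need to factor 6 + 5*n + n^2.
The factored form is (n + 2)*(n + 3).
c) (n + 2)*(n + 3)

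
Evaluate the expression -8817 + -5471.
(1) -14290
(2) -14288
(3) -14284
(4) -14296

-8817 + -5471 = -14288
2) -14288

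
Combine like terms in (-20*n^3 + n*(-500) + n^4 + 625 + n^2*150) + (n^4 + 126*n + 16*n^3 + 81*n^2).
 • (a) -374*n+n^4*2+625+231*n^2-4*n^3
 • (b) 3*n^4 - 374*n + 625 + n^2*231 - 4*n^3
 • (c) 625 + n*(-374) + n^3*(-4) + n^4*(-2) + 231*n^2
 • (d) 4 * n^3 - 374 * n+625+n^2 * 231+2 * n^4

Adding the polynomials and combining like terms:
(-20*n^3 + n*(-500) + n^4 + 625 + n^2*150) + (n^4 + 126*n + 16*n^3 + 81*n^2)
= -374*n+n^4*2+625+231*n^2-4*n^3
a) -374*n+n^4*2+625+231*n^2-4*n^3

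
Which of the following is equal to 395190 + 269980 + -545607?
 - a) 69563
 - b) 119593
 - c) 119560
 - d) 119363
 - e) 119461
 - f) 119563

First: 395190 + 269980 = 665170
Then: 665170 + -545607 = 119563
f) 119563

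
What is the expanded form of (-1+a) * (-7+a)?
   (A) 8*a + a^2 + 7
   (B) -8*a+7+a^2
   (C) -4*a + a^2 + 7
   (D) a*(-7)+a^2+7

Expanding (-1+a) * (-7+a):
= -8*a+7+a^2
B) -8*a+7+a^2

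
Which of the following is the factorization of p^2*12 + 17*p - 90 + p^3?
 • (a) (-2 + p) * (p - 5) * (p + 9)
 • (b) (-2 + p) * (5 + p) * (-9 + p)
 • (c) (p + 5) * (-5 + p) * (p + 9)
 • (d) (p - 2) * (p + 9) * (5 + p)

We need to factor p^2*12 + 17*p - 90 + p^3.
The factored form is (p - 2) * (p + 9) * (5 + p).
d) (p - 2) * (p + 9) * (5 + p)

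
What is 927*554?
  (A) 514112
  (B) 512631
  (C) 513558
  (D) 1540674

927 * 554 = 513558
C) 513558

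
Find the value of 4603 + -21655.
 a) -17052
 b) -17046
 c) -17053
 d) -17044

4603 + -21655 = -17052
a) -17052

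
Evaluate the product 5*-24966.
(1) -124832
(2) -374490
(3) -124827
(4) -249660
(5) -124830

5 * -24966 = -124830
5) -124830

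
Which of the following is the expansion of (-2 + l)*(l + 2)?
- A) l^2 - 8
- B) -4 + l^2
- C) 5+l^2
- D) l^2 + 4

Expanding (-2 + l)*(l + 2):
= -4 + l^2
B) -4 + l^2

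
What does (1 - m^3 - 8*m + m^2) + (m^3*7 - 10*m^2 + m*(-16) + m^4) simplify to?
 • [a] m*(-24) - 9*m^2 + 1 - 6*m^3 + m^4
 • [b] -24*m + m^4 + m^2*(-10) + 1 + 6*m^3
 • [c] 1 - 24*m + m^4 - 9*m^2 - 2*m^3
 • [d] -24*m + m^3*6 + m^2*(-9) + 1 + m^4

Adding the polynomials and combining like terms:
(1 - m^3 - 8*m + m^2) + (m^3*7 - 10*m^2 + m*(-16) + m^4)
= -24*m + m^3*6 + m^2*(-9) + 1 + m^4
d) -24*m + m^3*6 + m^2*(-9) + 1 + m^4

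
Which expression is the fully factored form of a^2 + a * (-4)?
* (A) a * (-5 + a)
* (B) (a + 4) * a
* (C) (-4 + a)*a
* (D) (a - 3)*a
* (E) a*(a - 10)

We need to factor a^2 + a * (-4).
The factored form is (-4 + a)*a.
C) (-4 + a)*a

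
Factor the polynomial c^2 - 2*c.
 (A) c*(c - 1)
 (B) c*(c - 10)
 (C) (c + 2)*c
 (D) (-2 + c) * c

We need to factor c^2 - 2*c.
The factored form is (-2 + c) * c.
D) (-2 + c) * c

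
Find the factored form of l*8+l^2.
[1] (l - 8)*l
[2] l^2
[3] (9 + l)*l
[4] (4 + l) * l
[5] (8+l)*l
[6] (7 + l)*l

We need to factor l*8+l^2.
The factored form is (8+l)*l.
5) (8+l)*l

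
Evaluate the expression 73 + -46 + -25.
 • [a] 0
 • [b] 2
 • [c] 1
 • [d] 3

First: 73 + -46 = 27
Then: 27 + -25 = 2
b) 2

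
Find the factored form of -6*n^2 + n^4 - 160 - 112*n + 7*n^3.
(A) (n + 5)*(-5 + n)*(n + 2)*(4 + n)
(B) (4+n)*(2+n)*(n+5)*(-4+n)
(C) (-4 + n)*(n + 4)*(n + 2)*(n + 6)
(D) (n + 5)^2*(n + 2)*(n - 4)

We need to factor -6*n^2 + n^4 - 160 - 112*n + 7*n^3.
The factored form is (4+n)*(2+n)*(n+5)*(-4+n).
B) (4+n)*(2+n)*(n+5)*(-4+n)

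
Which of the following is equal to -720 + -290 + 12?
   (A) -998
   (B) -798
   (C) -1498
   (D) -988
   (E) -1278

First: -720 + -290 = -1010
Then: -1010 + 12 = -998
A) -998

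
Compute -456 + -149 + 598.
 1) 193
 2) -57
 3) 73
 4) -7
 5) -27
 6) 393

First: -456 + -149 = -605
Then: -605 + 598 = -7
4) -7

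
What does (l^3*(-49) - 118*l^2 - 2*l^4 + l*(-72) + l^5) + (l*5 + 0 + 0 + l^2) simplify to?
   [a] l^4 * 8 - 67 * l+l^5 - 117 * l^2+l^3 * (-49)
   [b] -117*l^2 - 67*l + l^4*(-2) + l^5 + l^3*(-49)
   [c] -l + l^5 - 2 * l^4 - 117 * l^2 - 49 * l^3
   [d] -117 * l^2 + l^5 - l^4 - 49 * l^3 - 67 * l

Adding the polynomials and combining like terms:
(l^3*(-49) - 118*l^2 - 2*l^4 + l*(-72) + l^5) + (l*5 + 0 + 0 + l^2)
= -117*l^2 - 67*l + l^4*(-2) + l^5 + l^3*(-49)
b) -117*l^2 - 67*l + l^4*(-2) + l^5 + l^3*(-49)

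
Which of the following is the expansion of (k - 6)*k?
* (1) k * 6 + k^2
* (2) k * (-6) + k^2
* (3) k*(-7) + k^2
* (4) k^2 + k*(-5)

Expanding (k - 6)*k:
= k * (-6) + k^2
2) k * (-6) + k^2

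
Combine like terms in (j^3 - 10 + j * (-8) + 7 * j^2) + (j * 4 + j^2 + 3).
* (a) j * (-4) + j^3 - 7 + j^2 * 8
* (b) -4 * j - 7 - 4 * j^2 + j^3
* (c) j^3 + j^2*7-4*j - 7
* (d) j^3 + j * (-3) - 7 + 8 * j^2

Adding the polynomials and combining like terms:
(j^3 - 10 + j*(-8) + 7*j^2) + (j*4 + j^2 + 3)
= j * (-4) + j^3 - 7 + j^2 * 8
a) j * (-4) + j^3 - 7 + j^2 * 8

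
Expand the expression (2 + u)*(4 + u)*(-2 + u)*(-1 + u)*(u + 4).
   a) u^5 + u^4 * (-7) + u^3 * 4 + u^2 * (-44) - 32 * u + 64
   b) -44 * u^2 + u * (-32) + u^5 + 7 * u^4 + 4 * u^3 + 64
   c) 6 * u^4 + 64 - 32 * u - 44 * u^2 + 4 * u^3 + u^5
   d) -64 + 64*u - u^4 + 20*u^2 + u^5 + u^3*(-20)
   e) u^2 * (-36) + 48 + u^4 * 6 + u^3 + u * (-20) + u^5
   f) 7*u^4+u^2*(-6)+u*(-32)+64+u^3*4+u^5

Expanding (2 + u)*(4 + u)*(-2 + u)*(-1 + u)*(u + 4):
= -44 * u^2 + u * (-32) + u^5 + 7 * u^4 + 4 * u^3 + 64
b) -44 * u^2 + u * (-32) + u^5 + 7 * u^4 + 4 * u^3 + 64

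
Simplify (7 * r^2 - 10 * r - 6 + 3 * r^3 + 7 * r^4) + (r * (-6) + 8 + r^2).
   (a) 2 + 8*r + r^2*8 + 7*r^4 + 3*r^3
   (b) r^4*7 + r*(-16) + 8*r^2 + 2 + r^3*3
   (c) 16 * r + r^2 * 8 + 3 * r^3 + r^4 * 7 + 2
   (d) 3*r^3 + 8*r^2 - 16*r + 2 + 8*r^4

Adding the polynomials and combining like terms:
(7*r^2 - 10*r - 6 + 3*r^3 + 7*r^4) + (r*(-6) + 8 + r^2)
= r^4*7 + r*(-16) + 8*r^2 + 2 + r^3*3
b) r^4*7 + r*(-16) + 8*r^2 + 2 + r^3*3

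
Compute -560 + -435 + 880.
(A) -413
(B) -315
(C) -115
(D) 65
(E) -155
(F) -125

First: -560 + -435 = -995
Then: -995 + 880 = -115
C) -115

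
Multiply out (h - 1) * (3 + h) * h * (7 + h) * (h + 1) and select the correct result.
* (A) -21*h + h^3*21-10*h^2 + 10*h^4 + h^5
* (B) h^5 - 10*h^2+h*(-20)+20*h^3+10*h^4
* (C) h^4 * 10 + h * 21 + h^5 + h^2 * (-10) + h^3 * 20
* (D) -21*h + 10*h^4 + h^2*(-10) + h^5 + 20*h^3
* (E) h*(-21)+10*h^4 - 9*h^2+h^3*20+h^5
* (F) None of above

Expanding (h - 1) * (3 + h) * h * (7 + h) * (h + 1):
= -21*h + 10*h^4 + h^2*(-10) + h^5 + 20*h^3
D) -21*h + 10*h^4 + h^2*(-10) + h^5 + 20*h^3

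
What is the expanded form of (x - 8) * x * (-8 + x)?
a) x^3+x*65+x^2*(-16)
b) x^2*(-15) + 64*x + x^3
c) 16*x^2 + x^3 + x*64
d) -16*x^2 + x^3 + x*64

Expanding (x - 8) * x * (-8 + x):
= -16*x^2 + x^3 + x*64
d) -16*x^2 + x^3 + x*64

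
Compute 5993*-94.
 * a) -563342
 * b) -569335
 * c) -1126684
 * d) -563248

5993 * -94 = -563342
a) -563342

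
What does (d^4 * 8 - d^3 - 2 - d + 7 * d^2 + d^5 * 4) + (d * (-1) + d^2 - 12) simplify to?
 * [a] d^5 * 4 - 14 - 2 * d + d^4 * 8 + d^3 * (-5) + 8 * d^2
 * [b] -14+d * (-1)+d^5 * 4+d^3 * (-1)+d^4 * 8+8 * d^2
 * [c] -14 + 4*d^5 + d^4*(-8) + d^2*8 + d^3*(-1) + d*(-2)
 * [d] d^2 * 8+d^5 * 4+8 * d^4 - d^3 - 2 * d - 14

Adding the polynomials and combining like terms:
(d^4*8 - d^3 - 2 - d + 7*d^2 + d^5*4) + (d*(-1) + d^2 - 12)
= d^2 * 8+d^5 * 4+8 * d^4 - d^3 - 2 * d - 14
d) d^2 * 8+d^5 * 4+8 * d^4 - d^3 - 2 * d - 14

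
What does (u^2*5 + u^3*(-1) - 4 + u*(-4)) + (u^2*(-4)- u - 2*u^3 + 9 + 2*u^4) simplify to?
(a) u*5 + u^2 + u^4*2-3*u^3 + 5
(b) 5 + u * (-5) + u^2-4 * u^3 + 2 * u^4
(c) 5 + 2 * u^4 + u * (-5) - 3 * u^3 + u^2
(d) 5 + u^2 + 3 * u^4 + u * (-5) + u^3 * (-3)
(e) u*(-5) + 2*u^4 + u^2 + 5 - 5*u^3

Adding the polynomials and combining like terms:
(u^2*5 + u^3*(-1) - 4 + u*(-4)) + (u^2*(-4) - u - 2*u^3 + 9 + 2*u^4)
= 5 + 2 * u^4 + u * (-5) - 3 * u^3 + u^2
c) 5 + 2 * u^4 + u * (-5) - 3 * u^3 + u^2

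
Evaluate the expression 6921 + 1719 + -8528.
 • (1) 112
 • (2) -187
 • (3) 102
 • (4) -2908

First: 6921 + 1719 = 8640
Then: 8640 + -8528 = 112
1) 112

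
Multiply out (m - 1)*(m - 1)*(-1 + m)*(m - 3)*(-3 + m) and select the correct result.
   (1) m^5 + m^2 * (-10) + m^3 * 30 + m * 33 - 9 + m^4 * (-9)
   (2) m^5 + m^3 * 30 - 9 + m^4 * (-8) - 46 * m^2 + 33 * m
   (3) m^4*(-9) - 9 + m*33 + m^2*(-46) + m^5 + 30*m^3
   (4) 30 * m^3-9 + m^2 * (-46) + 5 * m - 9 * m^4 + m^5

Expanding (m - 1)*(m - 1)*(-1 + m)*(m - 3)*(-3 + m):
= m^4*(-9) - 9 + m*33 + m^2*(-46) + m^5 + 30*m^3
3) m^4*(-9) - 9 + m*33 + m^2*(-46) + m^5 + 30*m^3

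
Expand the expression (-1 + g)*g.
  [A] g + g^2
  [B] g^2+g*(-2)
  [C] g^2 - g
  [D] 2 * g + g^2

Expanding (-1 + g)*g:
= g^2 - g
C) g^2 - g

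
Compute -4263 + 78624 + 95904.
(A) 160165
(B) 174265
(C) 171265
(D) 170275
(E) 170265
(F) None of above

First: -4263 + 78624 = 74361
Then: 74361 + 95904 = 170265
E) 170265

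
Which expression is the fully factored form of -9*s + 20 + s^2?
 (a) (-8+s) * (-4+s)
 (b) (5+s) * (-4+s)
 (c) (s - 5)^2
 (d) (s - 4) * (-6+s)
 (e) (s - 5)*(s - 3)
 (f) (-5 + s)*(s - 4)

We need to factor -9*s + 20 + s^2.
The factored form is (-5 + s)*(s - 4).
f) (-5 + s)*(s - 4)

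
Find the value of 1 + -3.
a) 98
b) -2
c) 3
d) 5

1 + -3 = -2
b) -2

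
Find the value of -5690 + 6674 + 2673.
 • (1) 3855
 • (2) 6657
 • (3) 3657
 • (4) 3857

First: -5690 + 6674 = 984
Then: 984 + 2673 = 3657
3) 3657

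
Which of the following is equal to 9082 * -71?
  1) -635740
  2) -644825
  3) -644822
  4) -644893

9082 * -71 = -644822
3) -644822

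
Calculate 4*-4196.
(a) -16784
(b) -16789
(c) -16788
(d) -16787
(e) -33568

4 * -4196 = -16784
a) -16784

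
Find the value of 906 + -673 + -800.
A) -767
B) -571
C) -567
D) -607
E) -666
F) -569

First: 906 + -673 = 233
Then: 233 + -800 = -567
C) -567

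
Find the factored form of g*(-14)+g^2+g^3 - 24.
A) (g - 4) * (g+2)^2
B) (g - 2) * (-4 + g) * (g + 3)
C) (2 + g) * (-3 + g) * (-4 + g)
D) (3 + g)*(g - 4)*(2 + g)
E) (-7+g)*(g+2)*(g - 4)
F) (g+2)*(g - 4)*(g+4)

We need to factor g*(-14)+g^2+g^3 - 24.
The factored form is (3 + g)*(g - 4)*(2 + g).
D) (3 + g)*(g - 4)*(2 + g)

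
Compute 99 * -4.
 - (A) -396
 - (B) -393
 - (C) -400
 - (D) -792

99 * -4 = -396
A) -396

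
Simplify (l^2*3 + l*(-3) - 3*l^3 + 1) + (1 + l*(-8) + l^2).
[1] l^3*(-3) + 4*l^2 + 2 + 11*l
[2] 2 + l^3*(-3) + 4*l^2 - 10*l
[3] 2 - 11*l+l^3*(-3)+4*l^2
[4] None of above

Adding the polynomials and combining like terms:
(l^2*3 + l*(-3) - 3*l^3 + 1) + (1 + l*(-8) + l^2)
= 2 - 11*l+l^3*(-3)+4*l^2
3) 2 - 11*l+l^3*(-3)+4*l^2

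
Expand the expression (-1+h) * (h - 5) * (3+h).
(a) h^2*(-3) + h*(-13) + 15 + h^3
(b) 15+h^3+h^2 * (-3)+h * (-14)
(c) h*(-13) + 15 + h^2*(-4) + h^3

Expanding (-1+h) * (h - 5) * (3+h):
= h^2*(-3) + h*(-13) + 15 + h^3
a) h^2*(-3) + h*(-13) + 15 + h^3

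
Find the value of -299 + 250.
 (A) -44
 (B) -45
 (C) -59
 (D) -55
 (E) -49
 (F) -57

-299 + 250 = -49
E) -49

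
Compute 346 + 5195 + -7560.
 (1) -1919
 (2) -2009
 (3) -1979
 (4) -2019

First: 346 + 5195 = 5541
Then: 5541 + -7560 = -2019
4) -2019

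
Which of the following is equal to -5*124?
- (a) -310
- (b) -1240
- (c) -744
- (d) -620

-5 * 124 = -620
d) -620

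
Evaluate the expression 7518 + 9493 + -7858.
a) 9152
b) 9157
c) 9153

First: 7518 + 9493 = 17011
Then: 17011 + -7858 = 9153
c) 9153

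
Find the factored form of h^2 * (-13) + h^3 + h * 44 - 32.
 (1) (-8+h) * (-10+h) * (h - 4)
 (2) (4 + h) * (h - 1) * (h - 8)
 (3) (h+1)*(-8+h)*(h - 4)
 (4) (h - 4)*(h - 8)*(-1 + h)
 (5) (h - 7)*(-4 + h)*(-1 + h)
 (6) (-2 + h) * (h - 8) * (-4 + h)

We need to factor h^2 * (-13) + h^3 + h * 44 - 32.
The factored form is (h - 4)*(h - 8)*(-1 + h).
4) (h - 4)*(h - 8)*(-1 + h)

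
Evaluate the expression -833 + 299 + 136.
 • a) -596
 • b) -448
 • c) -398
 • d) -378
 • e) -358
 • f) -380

First: -833 + 299 = -534
Then: -534 + 136 = -398
c) -398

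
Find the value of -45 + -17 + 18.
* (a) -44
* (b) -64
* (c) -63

First: -45 + -17 = -62
Then: -62 + 18 = -44
a) -44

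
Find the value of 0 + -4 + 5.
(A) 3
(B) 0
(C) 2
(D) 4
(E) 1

First: 0 + -4 = -4
Then: -4 + 5 = 1
E) 1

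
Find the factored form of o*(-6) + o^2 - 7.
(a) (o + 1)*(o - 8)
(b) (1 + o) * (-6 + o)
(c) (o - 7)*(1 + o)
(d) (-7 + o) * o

We need to factor o*(-6) + o^2 - 7.
The factored form is (o - 7)*(1 + o).
c) (o - 7)*(1 + o)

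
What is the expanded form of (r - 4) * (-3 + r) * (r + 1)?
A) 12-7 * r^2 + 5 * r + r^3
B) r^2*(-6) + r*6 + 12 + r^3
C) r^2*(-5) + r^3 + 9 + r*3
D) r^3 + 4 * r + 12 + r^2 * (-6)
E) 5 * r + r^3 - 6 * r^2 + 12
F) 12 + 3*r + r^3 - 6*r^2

Expanding (r - 4) * (-3 + r) * (r + 1):
= 5 * r + r^3 - 6 * r^2 + 12
E) 5 * r + r^3 - 6 * r^2 + 12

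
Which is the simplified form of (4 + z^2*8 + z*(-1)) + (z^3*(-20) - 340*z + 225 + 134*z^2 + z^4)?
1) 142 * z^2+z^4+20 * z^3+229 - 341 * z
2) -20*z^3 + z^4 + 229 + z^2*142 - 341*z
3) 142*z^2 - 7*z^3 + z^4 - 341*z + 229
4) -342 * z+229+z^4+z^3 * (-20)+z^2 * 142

Adding the polynomials and combining like terms:
(4 + z^2*8 + z*(-1)) + (z^3*(-20) - 340*z + 225 + 134*z^2 + z^4)
= -20*z^3 + z^4 + 229 + z^2*142 - 341*z
2) -20*z^3 + z^4 + 229 + z^2*142 - 341*z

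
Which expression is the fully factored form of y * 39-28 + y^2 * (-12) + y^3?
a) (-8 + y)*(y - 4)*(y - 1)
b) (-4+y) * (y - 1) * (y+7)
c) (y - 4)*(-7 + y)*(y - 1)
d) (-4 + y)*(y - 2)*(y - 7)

We need to factor y * 39-28 + y^2 * (-12) + y^3.
The factored form is (y - 4)*(-7 + y)*(y - 1).
c) (y - 4)*(-7 + y)*(y - 1)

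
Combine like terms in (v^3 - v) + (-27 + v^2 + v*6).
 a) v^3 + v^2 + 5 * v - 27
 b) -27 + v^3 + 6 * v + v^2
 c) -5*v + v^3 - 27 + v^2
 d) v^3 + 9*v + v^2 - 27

Adding the polynomials and combining like terms:
(v^3 - v) + (-27 + v^2 + v*6)
= v^3 + v^2 + 5 * v - 27
a) v^3 + v^2 + 5 * v - 27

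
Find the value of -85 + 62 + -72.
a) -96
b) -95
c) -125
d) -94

First: -85 + 62 = -23
Then: -23 + -72 = -95
b) -95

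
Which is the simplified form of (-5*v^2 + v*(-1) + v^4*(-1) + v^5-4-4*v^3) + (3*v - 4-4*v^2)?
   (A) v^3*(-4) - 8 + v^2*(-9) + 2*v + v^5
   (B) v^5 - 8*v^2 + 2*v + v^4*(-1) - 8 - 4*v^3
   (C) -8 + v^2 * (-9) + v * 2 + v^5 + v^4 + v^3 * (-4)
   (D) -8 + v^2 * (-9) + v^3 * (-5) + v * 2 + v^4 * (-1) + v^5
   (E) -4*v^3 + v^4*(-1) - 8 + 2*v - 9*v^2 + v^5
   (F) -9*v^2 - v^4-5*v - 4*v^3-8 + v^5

Adding the polynomials and combining like terms:
(-5*v^2 + v*(-1) + v^4*(-1) + v^5 - 4 - 4*v^3) + (3*v - 4 - 4*v^2)
= -4*v^3 + v^4*(-1) - 8 + 2*v - 9*v^2 + v^5
E) -4*v^3 + v^4*(-1) - 8 + 2*v - 9*v^2 + v^5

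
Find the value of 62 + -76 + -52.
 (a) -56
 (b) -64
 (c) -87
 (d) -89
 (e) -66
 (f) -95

First: 62 + -76 = -14
Then: -14 + -52 = -66
e) -66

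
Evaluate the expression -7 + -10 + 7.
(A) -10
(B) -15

First: -7 + -10 = -17
Then: -17 + 7 = -10
A) -10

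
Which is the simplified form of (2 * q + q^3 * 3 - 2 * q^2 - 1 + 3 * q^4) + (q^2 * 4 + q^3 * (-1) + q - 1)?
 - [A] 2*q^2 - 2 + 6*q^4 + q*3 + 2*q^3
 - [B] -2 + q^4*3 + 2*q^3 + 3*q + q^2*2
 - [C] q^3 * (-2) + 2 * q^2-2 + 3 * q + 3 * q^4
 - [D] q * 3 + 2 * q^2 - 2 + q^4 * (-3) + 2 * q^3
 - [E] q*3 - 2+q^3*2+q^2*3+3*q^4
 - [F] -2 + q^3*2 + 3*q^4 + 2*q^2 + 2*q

Adding the polynomials and combining like terms:
(2*q + q^3*3 - 2*q^2 - 1 + 3*q^4) + (q^2*4 + q^3*(-1) + q - 1)
= -2 + q^4*3 + 2*q^3 + 3*q + q^2*2
B) -2 + q^4*3 + 2*q^3 + 3*q + q^2*2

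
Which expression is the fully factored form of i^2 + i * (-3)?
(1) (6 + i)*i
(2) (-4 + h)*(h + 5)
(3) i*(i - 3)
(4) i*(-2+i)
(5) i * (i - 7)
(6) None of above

We need to factor i^2 + i * (-3).
The factored form is i*(i - 3).
3) i*(i - 3)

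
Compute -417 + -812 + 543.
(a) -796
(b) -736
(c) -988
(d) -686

First: -417 + -812 = -1229
Then: -1229 + 543 = -686
d) -686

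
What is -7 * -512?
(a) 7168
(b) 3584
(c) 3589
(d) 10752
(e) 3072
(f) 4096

-7 * -512 = 3584
b) 3584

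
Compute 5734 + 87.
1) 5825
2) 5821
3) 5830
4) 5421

5734 + 87 = 5821
2) 5821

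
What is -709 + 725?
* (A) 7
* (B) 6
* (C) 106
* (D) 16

-709 + 725 = 16
D) 16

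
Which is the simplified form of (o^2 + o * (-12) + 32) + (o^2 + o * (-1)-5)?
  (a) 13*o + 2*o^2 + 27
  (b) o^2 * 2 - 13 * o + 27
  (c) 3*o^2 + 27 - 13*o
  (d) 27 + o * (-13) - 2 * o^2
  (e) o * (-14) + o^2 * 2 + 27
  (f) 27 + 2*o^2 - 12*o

Adding the polynomials and combining like terms:
(o^2 + o*(-12) + 32) + (o^2 + o*(-1) - 5)
= o^2 * 2 - 13 * o + 27
b) o^2 * 2 - 13 * o + 27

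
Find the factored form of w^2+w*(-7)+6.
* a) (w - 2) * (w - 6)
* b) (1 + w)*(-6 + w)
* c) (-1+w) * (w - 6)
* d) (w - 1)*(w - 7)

We need to factor w^2+w*(-7)+6.
The factored form is (-1+w) * (w - 6).
c) (-1+w) * (w - 6)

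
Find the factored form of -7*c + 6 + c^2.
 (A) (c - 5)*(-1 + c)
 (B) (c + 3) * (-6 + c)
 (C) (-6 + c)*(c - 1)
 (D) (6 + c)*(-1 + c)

We need to factor -7*c + 6 + c^2.
The factored form is (-6 + c)*(c - 1).
C) (-6 + c)*(c - 1)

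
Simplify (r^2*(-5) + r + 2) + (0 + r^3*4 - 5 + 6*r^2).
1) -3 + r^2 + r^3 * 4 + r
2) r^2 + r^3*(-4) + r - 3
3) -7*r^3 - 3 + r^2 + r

Adding the polynomials and combining like terms:
(r^2*(-5) + r + 2) + (0 + r^3*4 - 5 + 6*r^2)
= -3 + r^2 + r^3 * 4 + r
1) -3 + r^2 + r^3 * 4 + r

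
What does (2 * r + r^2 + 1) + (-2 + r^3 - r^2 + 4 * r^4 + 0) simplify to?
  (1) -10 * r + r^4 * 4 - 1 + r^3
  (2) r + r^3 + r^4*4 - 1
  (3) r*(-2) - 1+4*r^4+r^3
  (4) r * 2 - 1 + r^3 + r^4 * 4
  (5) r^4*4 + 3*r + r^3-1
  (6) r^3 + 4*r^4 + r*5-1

Adding the polynomials and combining like terms:
(2*r + r^2 + 1) + (-2 + r^3 - r^2 + 4*r^4 + 0)
= r * 2 - 1 + r^3 + r^4 * 4
4) r * 2 - 1 + r^3 + r^4 * 4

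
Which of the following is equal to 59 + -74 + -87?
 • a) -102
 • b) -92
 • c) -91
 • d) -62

First: 59 + -74 = -15
Then: -15 + -87 = -102
a) -102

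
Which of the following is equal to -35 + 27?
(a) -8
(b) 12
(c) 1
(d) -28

-35 + 27 = -8
a) -8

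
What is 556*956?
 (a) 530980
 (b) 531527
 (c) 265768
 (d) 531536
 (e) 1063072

556 * 956 = 531536
d) 531536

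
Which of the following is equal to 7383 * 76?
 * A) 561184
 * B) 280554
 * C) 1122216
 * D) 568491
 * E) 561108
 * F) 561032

7383 * 76 = 561108
E) 561108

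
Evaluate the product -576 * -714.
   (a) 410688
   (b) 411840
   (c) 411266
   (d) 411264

-576 * -714 = 411264
d) 411264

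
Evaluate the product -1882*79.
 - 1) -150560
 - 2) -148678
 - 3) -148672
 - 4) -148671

-1882 * 79 = -148678
2) -148678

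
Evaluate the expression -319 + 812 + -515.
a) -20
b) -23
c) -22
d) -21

First: -319 + 812 = 493
Then: 493 + -515 = -22
c) -22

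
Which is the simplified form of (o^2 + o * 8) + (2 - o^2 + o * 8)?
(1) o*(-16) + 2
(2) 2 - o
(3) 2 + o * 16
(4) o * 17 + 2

Adding the polynomials and combining like terms:
(o^2 + o*8) + (2 - o^2 + o*8)
= 2 + o * 16
3) 2 + o * 16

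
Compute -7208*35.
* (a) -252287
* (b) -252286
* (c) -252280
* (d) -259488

-7208 * 35 = -252280
c) -252280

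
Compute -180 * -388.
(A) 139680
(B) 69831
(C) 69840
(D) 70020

-180 * -388 = 69840
C) 69840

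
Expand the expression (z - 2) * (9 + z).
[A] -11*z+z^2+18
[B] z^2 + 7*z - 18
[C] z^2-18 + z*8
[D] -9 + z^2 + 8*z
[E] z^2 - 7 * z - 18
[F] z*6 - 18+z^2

Expanding (z - 2) * (9 + z):
= z^2 + 7*z - 18
B) z^2 + 7*z - 18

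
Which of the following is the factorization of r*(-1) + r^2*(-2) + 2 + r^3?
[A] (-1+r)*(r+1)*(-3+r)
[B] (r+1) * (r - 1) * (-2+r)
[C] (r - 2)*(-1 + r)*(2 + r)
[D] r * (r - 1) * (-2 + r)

We need to factor r*(-1) + r^2*(-2) + 2 + r^3.
The factored form is (r+1) * (r - 1) * (-2+r).
B) (r+1) * (r - 1) * (-2+r)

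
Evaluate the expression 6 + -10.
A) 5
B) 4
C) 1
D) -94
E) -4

6 + -10 = -4
E) -4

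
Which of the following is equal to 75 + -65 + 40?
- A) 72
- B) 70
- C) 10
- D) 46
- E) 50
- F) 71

First: 75 + -65 = 10
Then: 10 + 40 = 50
E) 50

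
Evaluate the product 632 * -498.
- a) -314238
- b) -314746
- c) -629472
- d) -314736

632 * -498 = -314736
d) -314736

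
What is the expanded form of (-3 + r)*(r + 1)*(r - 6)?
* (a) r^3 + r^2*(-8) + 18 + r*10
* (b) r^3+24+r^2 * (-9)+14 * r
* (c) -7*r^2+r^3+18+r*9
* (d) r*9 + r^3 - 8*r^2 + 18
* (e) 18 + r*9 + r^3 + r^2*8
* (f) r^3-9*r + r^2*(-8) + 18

Expanding (-3 + r)*(r + 1)*(r - 6):
= r*9 + r^3 - 8*r^2 + 18
d) r*9 + r^3 - 8*r^2 + 18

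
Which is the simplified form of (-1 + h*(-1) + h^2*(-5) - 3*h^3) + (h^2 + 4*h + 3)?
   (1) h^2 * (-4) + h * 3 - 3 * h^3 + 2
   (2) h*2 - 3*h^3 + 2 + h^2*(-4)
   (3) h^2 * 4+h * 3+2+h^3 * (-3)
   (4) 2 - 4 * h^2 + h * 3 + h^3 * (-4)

Adding the polynomials and combining like terms:
(-1 + h*(-1) + h^2*(-5) - 3*h^3) + (h^2 + 4*h + 3)
= h^2 * (-4) + h * 3 - 3 * h^3 + 2
1) h^2 * (-4) + h * 3 - 3 * h^3 + 2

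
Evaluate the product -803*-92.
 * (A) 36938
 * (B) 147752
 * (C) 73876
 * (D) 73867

-803 * -92 = 73876
C) 73876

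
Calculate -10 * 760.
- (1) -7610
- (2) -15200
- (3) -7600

-10 * 760 = -7600
3) -7600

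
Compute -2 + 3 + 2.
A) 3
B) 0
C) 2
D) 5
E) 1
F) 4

First: -2 + 3 = 1
Then: 1 + 2 = 3
A) 3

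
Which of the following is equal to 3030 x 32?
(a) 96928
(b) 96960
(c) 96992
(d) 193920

3030 * 32 = 96960
b) 96960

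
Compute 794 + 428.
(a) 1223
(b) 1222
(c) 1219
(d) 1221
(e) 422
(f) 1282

794 + 428 = 1222
b) 1222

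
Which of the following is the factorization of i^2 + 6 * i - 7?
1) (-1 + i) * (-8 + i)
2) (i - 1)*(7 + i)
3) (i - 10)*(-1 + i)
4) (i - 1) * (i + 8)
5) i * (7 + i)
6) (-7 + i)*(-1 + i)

We need to factor i^2 + 6 * i - 7.
The factored form is (i - 1)*(7 + i).
2) (i - 1)*(7 + i)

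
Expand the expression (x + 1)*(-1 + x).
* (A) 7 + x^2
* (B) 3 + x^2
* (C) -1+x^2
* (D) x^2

Expanding (x + 1)*(-1 + x):
= -1+x^2
C) -1+x^2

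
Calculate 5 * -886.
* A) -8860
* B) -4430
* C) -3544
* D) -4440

5 * -886 = -4430
B) -4430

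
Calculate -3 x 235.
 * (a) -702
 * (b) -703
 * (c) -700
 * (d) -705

-3 * 235 = -705
d) -705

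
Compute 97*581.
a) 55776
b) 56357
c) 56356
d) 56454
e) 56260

97 * 581 = 56357
b) 56357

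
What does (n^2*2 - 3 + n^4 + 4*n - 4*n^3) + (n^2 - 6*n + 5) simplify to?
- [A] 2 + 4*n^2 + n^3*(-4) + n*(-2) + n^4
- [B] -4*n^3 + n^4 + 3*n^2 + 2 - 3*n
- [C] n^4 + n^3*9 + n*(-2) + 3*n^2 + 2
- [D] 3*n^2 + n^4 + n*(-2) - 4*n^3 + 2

Adding the polynomials and combining like terms:
(n^2*2 - 3 + n^4 + 4*n - 4*n^3) + (n^2 - 6*n + 5)
= 3*n^2 + n^4 + n*(-2) - 4*n^3 + 2
D) 3*n^2 + n^4 + n*(-2) - 4*n^3 + 2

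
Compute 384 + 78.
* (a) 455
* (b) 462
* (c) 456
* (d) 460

384 + 78 = 462
b) 462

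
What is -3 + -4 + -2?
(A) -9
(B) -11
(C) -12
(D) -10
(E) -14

First: -3 + -4 = -7
Then: -7 + -2 = -9
A) -9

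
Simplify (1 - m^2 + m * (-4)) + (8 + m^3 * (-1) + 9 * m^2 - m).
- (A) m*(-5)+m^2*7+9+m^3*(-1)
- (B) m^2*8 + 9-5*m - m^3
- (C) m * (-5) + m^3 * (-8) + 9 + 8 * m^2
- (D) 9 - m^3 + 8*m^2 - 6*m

Adding the polynomials and combining like terms:
(1 - m^2 + m*(-4)) + (8 + m^3*(-1) + 9*m^2 - m)
= m^2*8 + 9-5*m - m^3
B) m^2*8 + 9-5*m - m^3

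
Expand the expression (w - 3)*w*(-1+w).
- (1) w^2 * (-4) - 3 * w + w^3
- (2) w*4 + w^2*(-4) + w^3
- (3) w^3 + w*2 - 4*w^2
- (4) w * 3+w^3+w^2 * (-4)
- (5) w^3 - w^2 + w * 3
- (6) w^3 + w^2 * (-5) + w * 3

Expanding (w - 3)*w*(-1+w):
= w * 3+w^3+w^2 * (-4)
4) w * 3+w^3+w^2 * (-4)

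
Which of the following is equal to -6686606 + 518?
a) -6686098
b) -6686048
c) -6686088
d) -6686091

-6686606 + 518 = -6686088
c) -6686088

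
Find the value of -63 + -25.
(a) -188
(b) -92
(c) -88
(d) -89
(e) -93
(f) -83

-63 + -25 = -88
c) -88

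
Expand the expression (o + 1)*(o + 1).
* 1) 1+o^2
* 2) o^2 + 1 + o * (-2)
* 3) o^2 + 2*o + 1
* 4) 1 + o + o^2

Expanding (o + 1)*(o + 1):
= o^2 + 2*o + 1
3) o^2 + 2*o + 1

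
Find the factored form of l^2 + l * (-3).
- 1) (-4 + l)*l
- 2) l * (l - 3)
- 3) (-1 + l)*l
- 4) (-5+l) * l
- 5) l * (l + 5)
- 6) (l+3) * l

We need to factor l^2 + l * (-3).
The factored form is l * (l - 3).
2) l * (l - 3)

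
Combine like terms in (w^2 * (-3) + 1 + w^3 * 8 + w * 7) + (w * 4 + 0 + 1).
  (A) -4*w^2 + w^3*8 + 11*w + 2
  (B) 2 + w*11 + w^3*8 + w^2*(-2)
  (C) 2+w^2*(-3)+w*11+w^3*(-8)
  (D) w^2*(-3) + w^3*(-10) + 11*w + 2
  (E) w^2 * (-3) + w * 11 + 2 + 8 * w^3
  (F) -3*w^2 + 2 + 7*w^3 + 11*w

Adding the polynomials and combining like terms:
(w^2*(-3) + 1 + w^3*8 + w*7) + (w*4 + 0 + 1)
= w^2 * (-3) + w * 11 + 2 + 8 * w^3
E) w^2 * (-3) + w * 11 + 2 + 8 * w^3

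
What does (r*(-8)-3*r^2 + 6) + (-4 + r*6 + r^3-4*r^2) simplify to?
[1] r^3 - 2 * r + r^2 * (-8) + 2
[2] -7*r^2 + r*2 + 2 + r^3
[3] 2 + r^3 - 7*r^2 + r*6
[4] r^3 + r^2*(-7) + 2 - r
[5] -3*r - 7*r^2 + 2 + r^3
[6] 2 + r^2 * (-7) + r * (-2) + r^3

Adding the polynomials and combining like terms:
(r*(-8) - 3*r^2 + 6) + (-4 + r*6 + r^3 - 4*r^2)
= 2 + r^2 * (-7) + r * (-2) + r^3
6) 2 + r^2 * (-7) + r * (-2) + r^3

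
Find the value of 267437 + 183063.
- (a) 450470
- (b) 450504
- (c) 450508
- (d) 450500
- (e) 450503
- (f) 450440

267437 + 183063 = 450500
d) 450500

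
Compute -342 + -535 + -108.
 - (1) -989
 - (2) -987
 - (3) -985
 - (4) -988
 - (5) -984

First: -342 + -535 = -877
Then: -877 + -108 = -985
3) -985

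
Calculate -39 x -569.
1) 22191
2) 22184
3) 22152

-39 * -569 = 22191
1) 22191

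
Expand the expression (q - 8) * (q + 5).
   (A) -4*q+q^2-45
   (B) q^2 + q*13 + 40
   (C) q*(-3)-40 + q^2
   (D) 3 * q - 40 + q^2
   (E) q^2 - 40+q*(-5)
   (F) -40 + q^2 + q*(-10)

Expanding (q - 8) * (q + 5):
= q*(-3)-40 + q^2
C) q*(-3)-40 + q^2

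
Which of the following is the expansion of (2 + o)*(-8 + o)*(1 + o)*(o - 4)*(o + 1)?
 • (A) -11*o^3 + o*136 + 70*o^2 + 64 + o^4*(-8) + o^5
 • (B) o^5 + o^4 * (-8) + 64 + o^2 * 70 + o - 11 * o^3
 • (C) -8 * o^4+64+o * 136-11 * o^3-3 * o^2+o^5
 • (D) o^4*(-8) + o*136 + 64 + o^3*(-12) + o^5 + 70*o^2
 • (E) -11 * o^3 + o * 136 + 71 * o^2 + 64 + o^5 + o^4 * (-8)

Expanding (2 + o)*(-8 + o)*(1 + o)*(o - 4)*(o + 1):
= -11*o^3 + o*136 + 70*o^2 + 64 + o^4*(-8) + o^5
A) -11*o^3 + o*136 + 70*o^2 + 64 + o^4*(-8) + o^5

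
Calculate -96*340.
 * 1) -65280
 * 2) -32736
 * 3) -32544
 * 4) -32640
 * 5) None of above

-96 * 340 = -32640
4) -32640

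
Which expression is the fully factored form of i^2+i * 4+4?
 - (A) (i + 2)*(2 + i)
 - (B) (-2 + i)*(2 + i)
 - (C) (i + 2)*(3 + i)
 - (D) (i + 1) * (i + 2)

We need to factor i^2+i * 4+4.
The factored form is (i + 2)*(2 + i).
A) (i + 2)*(2 + i)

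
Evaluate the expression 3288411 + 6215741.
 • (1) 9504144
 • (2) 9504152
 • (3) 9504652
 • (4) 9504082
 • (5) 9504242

3288411 + 6215741 = 9504152
2) 9504152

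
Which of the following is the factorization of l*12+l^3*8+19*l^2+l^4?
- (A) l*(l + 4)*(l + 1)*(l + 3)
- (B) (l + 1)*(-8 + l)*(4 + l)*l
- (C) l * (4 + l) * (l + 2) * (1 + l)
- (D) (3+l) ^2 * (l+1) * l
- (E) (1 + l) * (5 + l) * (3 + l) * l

We need to factor l*12+l^3*8+19*l^2+l^4.
The factored form is l*(l + 4)*(l + 1)*(l + 3).
A) l*(l + 4)*(l + 1)*(l + 3)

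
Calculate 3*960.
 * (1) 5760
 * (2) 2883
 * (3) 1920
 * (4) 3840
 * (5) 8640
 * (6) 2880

3 * 960 = 2880
6) 2880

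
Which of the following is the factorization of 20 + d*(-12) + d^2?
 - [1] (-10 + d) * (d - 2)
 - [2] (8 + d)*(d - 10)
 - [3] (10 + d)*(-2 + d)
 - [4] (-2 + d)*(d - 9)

We need to factor 20 + d*(-12) + d^2.
The factored form is (-10 + d) * (d - 2).
1) (-10 + d) * (d - 2)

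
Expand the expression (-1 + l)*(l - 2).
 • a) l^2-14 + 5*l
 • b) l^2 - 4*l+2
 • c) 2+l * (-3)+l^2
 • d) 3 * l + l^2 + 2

Expanding (-1 + l)*(l - 2):
= 2+l * (-3)+l^2
c) 2+l * (-3)+l^2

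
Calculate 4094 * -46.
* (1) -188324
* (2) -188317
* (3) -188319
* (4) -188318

4094 * -46 = -188324
1) -188324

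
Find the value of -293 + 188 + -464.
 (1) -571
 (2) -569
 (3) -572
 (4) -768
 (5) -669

First: -293 + 188 = -105
Then: -105 + -464 = -569
2) -569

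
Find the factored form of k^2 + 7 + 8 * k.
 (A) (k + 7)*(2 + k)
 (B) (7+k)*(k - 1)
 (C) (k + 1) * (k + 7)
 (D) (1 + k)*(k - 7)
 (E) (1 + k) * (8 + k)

We need to factor k^2 + 7 + 8 * k.
The factored form is (k + 1) * (k + 7).
C) (k + 1) * (k + 7)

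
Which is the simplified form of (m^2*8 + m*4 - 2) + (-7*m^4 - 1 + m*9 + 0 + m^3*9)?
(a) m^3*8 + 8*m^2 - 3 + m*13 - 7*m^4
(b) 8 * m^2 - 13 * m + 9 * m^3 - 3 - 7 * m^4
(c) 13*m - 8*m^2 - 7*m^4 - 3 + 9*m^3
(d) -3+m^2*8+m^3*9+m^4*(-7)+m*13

Adding the polynomials and combining like terms:
(m^2*8 + m*4 - 2) + (-7*m^4 - 1 + m*9 + 0 + m^3*9)
= -3+m^2*8+m^3*9+m^4*(-7)+m*13
d) -3+m^2*8+m^3*9+m^4*(-7)+m*13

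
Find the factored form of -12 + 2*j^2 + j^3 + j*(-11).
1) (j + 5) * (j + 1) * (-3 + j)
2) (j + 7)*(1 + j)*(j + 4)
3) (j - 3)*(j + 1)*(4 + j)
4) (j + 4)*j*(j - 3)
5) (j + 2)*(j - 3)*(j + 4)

We need to factor -12 + 2*j^2 + j^3 + j*(-11).
The factored form is (j - 3)*(j + 1)*(4 + j).
3) (j - 3)*(j + 1)*(4 + j)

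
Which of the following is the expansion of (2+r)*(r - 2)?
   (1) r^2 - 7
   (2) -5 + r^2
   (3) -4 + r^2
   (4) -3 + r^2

Expanding (2+r)*(r - 2):
= -4 + r^2
3) -4 + r^2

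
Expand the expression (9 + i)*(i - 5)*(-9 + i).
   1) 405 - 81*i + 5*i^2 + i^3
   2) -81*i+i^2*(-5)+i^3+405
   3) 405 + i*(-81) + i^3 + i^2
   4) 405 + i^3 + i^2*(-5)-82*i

Expanding (9 + i)*(i - 5)*(-9 + i):
= -81*i+i^2*(-5)+i^3+405
2) -81*i+i^2*(-5)+i^3+405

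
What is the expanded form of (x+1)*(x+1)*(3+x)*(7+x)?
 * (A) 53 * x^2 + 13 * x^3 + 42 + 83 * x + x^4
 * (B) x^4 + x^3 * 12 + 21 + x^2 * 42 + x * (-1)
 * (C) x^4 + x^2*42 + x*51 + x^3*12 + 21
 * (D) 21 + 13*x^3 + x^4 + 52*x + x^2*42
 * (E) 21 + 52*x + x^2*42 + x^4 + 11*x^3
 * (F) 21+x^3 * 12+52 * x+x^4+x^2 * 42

Expanding (x+1)*(x+1)*(3+x)*(7+x):
= 21+x^3 * 12+52 * x+x^4+x^2 * 42
F) 21+x^3 * 12+52 * x+x^4+x^2 * 42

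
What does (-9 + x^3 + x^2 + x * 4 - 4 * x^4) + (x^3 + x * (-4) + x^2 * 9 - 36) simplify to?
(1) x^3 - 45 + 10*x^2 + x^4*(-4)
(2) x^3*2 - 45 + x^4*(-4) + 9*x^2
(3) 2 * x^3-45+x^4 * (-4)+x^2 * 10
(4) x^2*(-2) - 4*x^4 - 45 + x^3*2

Adding the polynomials and combining like terms:
(-9 + x^3 + x^2 + x*4 - 4*x^4) + (x^3 + x*(-4) + x^2*9 - 36)
= 2 * x^3-45+x^4 * (-4)+x^2 * 10
3) 2 * x^3-45+x^4 * (-4)+x^2 * 10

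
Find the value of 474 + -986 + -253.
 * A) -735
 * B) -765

First: 474 + -986 = -512
Then: -512 + -253 = -765
B) -765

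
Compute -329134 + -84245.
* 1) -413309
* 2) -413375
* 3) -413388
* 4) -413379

-329134 + -84245 = -413379
4) -413379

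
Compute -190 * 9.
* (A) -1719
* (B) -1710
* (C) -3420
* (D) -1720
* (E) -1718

-190 * 9 = -1710
B) -1710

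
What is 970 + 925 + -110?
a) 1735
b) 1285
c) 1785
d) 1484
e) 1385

First: 970 + 925 = 1895
Then: 1895 + -110 = 1785
c) 1785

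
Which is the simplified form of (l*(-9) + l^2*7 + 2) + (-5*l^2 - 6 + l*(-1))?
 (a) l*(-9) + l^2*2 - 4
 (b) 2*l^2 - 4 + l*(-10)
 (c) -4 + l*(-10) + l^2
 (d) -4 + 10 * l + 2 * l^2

Adding the polynomials and combining like terms:
(l*(-9) + l^2*7 + 2) + (-5*l^2 - 6 + l*(-1))
= 2*l^2 - 4 + l*(-10)
b) 2*l^2 - 4 + l*(-10)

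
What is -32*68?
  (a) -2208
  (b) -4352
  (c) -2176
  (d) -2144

-32 * 68 = -2176
c) -2176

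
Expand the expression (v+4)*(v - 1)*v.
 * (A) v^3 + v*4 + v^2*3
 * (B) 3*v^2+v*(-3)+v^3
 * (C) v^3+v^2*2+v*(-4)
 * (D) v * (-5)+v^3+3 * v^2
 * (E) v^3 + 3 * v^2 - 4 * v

Expanding (v+4)*(v - 1)*v:
= v^3 + 3 * v^2 - 4 * v
E) v^3 + 3 * v^2 - 4 * v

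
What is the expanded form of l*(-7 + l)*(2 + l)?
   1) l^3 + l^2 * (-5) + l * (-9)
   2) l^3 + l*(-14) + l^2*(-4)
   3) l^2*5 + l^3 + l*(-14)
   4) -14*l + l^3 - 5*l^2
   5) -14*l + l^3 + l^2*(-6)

Expanding l*(-7 + l)*(2 + l):
= -14*l + l^3 - 5*l^2
4) -14*l + l^3 - 5*l^2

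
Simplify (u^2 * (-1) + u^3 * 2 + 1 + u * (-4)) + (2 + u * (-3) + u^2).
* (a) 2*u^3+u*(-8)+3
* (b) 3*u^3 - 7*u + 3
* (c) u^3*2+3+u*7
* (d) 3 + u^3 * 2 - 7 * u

Adding the polynomials and combining like terms:
(u^2*(-1) + u^3*2 + 1 + u*(-4)) + (2 + u*(-3) + u^2)
= 3 + u^3 * 2 - 7 * u
d) 3 + u^3 * 2 - 7 * u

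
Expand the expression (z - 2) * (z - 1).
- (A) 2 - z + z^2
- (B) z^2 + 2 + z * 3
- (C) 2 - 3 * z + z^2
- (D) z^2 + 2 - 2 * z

Expanding (z - 2) * (z - 1):
= 2 - 3 * z + z^2
C) 2 - 3 * z + z^2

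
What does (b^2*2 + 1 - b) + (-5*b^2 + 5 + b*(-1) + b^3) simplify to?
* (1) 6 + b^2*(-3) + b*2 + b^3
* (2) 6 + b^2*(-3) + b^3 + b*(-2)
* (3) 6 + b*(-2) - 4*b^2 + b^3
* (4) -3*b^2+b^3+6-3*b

Adding the polynomials and combining like terms:
(b^2*2 + 1 - b) + (-5*b^2 + 5 + b*(-1) + b^3)
= 6 + b^2*(-3) + b^3 + b*(-2)
2) 6 + b^2*(-3) + b^3 + b*(-2)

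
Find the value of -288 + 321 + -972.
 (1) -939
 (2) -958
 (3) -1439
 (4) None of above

First: -288 + 321 = 33
Then: 33 + -972 = -939
1) -939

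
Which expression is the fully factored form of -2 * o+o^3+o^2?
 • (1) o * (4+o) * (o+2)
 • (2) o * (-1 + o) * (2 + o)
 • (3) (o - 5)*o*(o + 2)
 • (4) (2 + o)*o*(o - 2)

We need to factor -2 * o+o^3+o^2.
The factored form is o * (-1 + o) * (2 + o).
2) o * (-1 + o) * (2 + o)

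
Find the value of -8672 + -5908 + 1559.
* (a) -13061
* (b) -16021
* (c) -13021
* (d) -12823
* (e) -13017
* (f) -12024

First: -8672 + -5908 = -14580
Then: -14580 + 1559 = -13021
c) -13021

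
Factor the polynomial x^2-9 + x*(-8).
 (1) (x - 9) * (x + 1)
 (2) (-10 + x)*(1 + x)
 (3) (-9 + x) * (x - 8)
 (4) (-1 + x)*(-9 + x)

We need to factor x^2-9 + x*(-8).
The factored form is (x - 9) * (x + 1).
1) (x - 9) * (x + 1)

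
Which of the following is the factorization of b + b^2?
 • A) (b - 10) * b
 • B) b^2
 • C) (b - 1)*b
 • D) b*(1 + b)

We need to factor b + b^2.
The factored form is b*(1 + b).
D) b*(1 + b)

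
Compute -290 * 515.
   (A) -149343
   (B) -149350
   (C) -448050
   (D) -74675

-290 * 515 = -149350
B) -149350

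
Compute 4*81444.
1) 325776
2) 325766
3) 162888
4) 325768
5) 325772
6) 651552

4 * 81444 = 325776
1) 325776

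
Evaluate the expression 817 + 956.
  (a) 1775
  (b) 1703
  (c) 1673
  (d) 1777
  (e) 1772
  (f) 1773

817 + 956 = 1773
f) 1773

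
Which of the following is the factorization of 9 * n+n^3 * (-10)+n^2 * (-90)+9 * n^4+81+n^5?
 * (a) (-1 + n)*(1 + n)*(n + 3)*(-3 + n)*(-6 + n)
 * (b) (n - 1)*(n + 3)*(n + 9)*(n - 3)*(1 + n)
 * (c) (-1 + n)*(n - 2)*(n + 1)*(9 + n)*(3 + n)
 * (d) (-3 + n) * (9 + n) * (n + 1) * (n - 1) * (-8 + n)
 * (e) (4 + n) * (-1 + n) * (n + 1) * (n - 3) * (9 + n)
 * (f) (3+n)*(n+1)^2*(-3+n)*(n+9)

We need to factor 9 * n+n^3 * (-10)+n^2 * (-90)+9 * n^4+81+n^5.
The factored form is (n - 1)*(n + 3)*(n + 9)*(n - 3)*(1 + n).
b) (n - 1)*(n + 3)*(n + 9)*(n - 3)*(1 + n)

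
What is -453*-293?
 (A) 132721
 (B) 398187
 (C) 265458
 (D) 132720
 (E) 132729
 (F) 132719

-453 * -293 = 132729
E) 132729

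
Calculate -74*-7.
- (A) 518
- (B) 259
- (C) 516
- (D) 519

-74 * -7 = 518
A) 518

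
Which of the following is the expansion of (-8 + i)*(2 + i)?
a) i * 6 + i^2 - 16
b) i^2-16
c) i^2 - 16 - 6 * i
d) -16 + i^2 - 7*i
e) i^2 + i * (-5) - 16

Expanding (-8 + i)*(2 + i):
= i^2 - 16 - 6 * i
c) i^2 - 16 - 6 * i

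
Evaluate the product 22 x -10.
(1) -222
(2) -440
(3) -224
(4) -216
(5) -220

22 * -10 = -220
5) -220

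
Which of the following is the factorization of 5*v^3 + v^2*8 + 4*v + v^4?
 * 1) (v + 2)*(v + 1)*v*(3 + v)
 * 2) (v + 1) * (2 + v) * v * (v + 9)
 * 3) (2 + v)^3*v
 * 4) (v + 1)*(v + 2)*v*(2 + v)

We need to factor 5*v^3 + v^2*8 + 4*v + v^4.
The factored form is (v + 1)*(v + 2)*v*(2 + v).
4) (v + 1)*(v + 2)*v*(2 + v)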